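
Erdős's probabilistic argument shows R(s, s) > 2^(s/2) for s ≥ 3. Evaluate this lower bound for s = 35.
2^(35/2) = 185363.8; so R(35, 35) > 185363.8

Colour each edge of K_n uniformly at random with red/blue. The expected number of monochromatic K_35 is C(n, 35) · 2 · 2^(−C(35,2)). If C(n, 35) · 2^(1 − C(35,2)) < 1, then with positive probability no monochromatic K_35 exists, so R(35, 35) > n. The standard estimate C(n, 35) ≤ n^35/35! shows this inequality holds whenever n ≤ 2^(35/2) (since 35! · 2^(C(35,2) − 1) > 2^(35^2/2) ≥ n^35). Hence R(35, 35) > 2^(35/2) = 185363.8.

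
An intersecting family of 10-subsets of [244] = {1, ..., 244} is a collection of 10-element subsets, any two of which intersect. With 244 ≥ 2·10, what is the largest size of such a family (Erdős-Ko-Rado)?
max |F| = C(243, 9) = 7007933309466870

Erdős-Ko-Rado (1961): when n ≥ 2k, max |F| = C(n−1, k−1). The bound is attained by the star {A : i ∈ A} for any fixed i ∈ [n]. Here C(244−1, 10−1) = C(243, 9) = 7007933309466870.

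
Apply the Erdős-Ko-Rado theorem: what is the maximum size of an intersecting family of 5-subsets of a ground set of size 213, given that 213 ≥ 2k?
max |F| = C(212, 4) = 81803645

The Erdős-Ko-Rado theorem states: for n ≥ 2k, an intersecting family of k-subsets of an n-element set has size at most C(n − 1, k − 1), with equality for 'star' families {A ⊆ [n] : |A| = k, i ∈ A} (fix an element i). For n = 213, k = 5: C(212, 4) = 81803645.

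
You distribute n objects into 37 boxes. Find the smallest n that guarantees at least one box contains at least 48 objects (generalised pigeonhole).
n = (48 − 1)·37 + 1 = 1740

By the generalised pigeonhole principle, to guarantee some box contains ≥ r objects we need more than (r − 1) · k objects total. Threshold: n = (r − 1) · k + 1. With r = 48 and k = 37: n = 47 · 37 + 1 = 1739 + 1 = 1740. For n = 1739 = 47 · 37, we can put exactly 47 objects in every box, avoiding 48 in any single one — so 1740 is tight.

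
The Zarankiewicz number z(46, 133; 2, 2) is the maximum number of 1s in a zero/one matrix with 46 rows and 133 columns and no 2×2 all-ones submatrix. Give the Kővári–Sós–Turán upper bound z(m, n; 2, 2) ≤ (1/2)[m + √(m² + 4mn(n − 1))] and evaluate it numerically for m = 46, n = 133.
z(46, 133; 2, 2) ≤ (1/2)[46 + √(46² + 4·46·133·132)] = (1/2)[46 + √3232420] = 921.9466

Kővári–Sós–Turán: let r_1, ..., r_46 be the row sums and z = Σ r_i the total number of 1s. Each pair of columns can share at most one row with both entries 1 (else a 2×2 all-ones block appears), so Σ_i C(r_i, 2) ≤ C(133, 2) = 8778. By convexity Σ_i C(r_i, 2) ≥ 46·C(z/46, 2) = z(z − 46)/(2·46), giving z² − 46z − 46·133·132 ≤ 0 and hence z ≤ (1/2)[46 + √(2116 + 4·807576)] = (1/2)[46 + √3232420] ≈ (1/2)(46 + 1797.8932) = 921.9466.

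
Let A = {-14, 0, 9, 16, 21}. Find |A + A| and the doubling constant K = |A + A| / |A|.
K = |A + A| / |A| = 15/5 = 3

Enumerate A + A = {a + b : a, b ∈ A}. With |A| = 5, there are |A|^2 = 25 ordered sum pairs; collecting distinct values, A + A = {-28, -14, -5, 0, 2, 7, 9, 16, 18, 21, 25, 30, 32, 37, 42}, so |A + A| = 15. Thus K = 15/5 = 3. For comparison, the minimum possible |A + A| over all 5-element sets is 2·5 − 1 = 9 (so min K = 9/5), attained only by arithmetic progressions.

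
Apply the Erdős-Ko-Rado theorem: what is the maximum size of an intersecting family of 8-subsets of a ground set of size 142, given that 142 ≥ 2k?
max |F| = C(141, 7) = 188974733940

The Erdős-Ko-Rado theorem states: for n ≥ 2k, an intersecting family of k-subsets of an n-element set has size at most C(n − 1, k − 1), with equality for 'star' families {A ⊆ [n] : |A| = k, i ∈ A} (fix an element i). For n = 142, k = 8: C(141, 7) = 188974733940.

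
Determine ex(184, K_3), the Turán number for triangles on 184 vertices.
ex(184, K_3) = ⌊184^2/4⌋ = 8464

Mantel (1907): a triangle-free graph on n vertices has at most ⌊n^2/4⌋ edges, with equality for the complete bipartite graph K_{⌊n/2⌋, ⌈n/2⌉}. For n = 184: ⌊184^2/4⌋ = ⌊33856/4⌋ = 8464. The extremal graph is K_{92, 92}, which has 92·92 = 8464 edges.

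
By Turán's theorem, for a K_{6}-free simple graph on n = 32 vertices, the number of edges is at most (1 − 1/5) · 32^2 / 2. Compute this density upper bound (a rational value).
Turán density bound = (4/5) · 32^2/2 = 2048/5 ≈ 409.6

Turán's theorem: ex(n, K_{r+1}) is achieved by the complete r-partite Turán graph T(n, r) with parts as balanced as possible, and is at most (1 − 1/r) · n^2/2. For r = 5, n = 32: the density bound is (4/5) · 1024/2 = 2048/5 ≈ 409.6. The integer-valued extremum is e(T(32, 5)) = 409, which is strictly less than the density bound 2048/5 since 5 ∤ 32 (the parts of T(32, 5) cannot all be equal).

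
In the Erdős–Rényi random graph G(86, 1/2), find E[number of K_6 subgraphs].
E[# K_6] = C(86, 6) · (1/2)^C(6, 2) = 470155077 / 2^15 ≈ 14347.994293

For each 6-subset S of vertices (there are C(86, 6) = 470155077 such S), let X_S = 1 if S induces a K_6 (all C(6, 2) = 15 edges present). Then P(X_S = 1) = (1/2)^15 = 1/32768. By linearity of expectation, E[# K_6] = C(86, 6) · (1/2)^15 = 470155077 / 32768 ≈ 14347.994293.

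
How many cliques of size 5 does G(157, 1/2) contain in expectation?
E[# K_5] = C(157, 5) · (1/2)^C(5, 2) = 745395651 / 2^10 ≈ 727925.440430

For each 5-subset S of vertices (there are C(157, 5) = 745395651 such S), let X_S = 1 if S induces a K_5 (all C(5, 2) = 10 edges present). Then P(X_S = 1) = (1/2)^10 = 1/1024. By linearity of expectation, E[# K_5] = C(157, 5) · (1/2)^10 = 745395651 / 1024 ≈ 727925.440430.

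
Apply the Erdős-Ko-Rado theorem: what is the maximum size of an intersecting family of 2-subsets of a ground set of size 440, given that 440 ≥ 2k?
max |F| = C(439, 1) = 439

The Erdős-Ko-Rado theorem states: for n ≥ 2k, an intersecting family of k-subsets of an n-element set has size at most C(n − 1, k − 1), with equality for 'star' families {A ⊆ [n] : |A| = k, i ∈ A} (fix an element i). For n = 440, k = 2: C(439, 1) = 439.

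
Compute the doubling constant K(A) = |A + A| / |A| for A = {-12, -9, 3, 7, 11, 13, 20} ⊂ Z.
K = |A + A| / |A| = 27/7

Enumerate A + A = {a + b : a, b ∈ A}. With |A| = 7, there are |A|^2 = 49 ordered sum pairs; collecting distinct values, A + A = {-24, -21, -18, -9, -6, -5, -2, -1, 1, 2, 4, 6, 8, 10, 11, 14, 16, 18, 20, 22, 23, 24, 26, 27, 31, 33, 40}, so |A + A| = 27. Thus K = 27/7. For comparison, the minimum possible |A + A| over all 7-element sets is 2·7 − 1 = 13 (so min K = 13/7), attained only by arithmetic progressions.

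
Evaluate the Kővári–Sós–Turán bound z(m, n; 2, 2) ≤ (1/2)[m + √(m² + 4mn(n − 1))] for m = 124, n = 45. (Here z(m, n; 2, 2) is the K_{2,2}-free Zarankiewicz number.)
z(124, 45; 2, 2) ≤ (1/2)[124 + √(124² + 4·124·45·44)] = (1/2)[124 + √997456] = 561.3636

Kővári–Sós–Turán: let r_1, ..., r_124 be the row sums and z = Σ r_i the total number of 1s. Each pair of columns can share at most one row with both entries 1 (else a 2×2 all-ones block appears), so Σ_i C(r_i, 2) ≤ C(45, 2) = 990. By convexity Σ_i C(r_i, 2) ≥ 124·C(z/124, 2) = z(z − 124)/(2·124), giving z² − 124z − 124·45·44 ≤ 0 and hence z ≤ (1/2)[124 + √(15376 + 4·245520)] = (1/2)[124 + √997456] ≈ (1/2)(124 + 998.7272) = 561.3636.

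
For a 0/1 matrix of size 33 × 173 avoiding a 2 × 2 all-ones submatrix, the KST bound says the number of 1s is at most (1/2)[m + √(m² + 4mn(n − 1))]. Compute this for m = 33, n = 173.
z(33, 173; 2, 2) ≤ (1/2)[33 + √(33² + 4·33·173·172)] = (1/2)[33 + √3928881] = 1007.5703

Kővári–Sós–Turán: let r_1, ..., r_33 be the row sums and z = Σ r_i the total number of 1s. Each pair of columns can share at most one row with both entries 1 (else a 2×2 all-ones block appears), so Σ_i C(r_i, 2) ≤ C(173, 2) = 14878. By convexity Σ_i C(r_i, 2) ≥ 33·C(z/33, 2) = z(z − 33)/(2·33), giving z² − 33z − 33·173·172 ≤ 0 and hence z ≤ (1/2)[33 + √(1089 + 4·981948)] = (1/2)[33 + √3928881] ≈ (1/2)(33 + 1982.1405) = 1007.5703.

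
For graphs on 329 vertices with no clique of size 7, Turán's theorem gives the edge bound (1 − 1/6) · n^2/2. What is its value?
Turán density bound = (5/6) · 329^2/2 = 541205/12 ≈ 45100.4167

Turán's theorem: ex(n, K_{r+1}) is achieved by the complete r-partite Turán graph T(n, r) with parts as balanced as possible, and is at most (1 − 1/r) · n^2/2. For r = 6, n = 329: the density bound is (5/6) · 108241/2 = 541205/12 ≈ 45100.4167. The integer-valued extremum is e(T(329, 6)) = 45100, which is strictly less than the density bound 541205/12 since 6 ∤ 329 (the parts of T(329, 6) cannot all be equal).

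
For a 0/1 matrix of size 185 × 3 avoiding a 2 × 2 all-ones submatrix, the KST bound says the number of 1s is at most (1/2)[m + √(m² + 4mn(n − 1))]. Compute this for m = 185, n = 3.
z(185, 3; 2, 2) ≤ (1/2)[185 + √(185² + 4·185·3·2)] = (1/2)[185 + √38665] = 190.8171

Kővári–Sós–Turán: let r_1, ..., r_185 be the row sums and z = Σ r_i the total number of 1s. Each pair of columns can share at most one row with both entries 1 (else a 2×2 all-ones block appears), so Σ_i C(r_i, 2) ≤ C(3, 2) = 3. By convexity Σ_i C(r_i, 2) ≥ 185·C(z/185, 2) = z(z − 185)/(2·185), giving z² − 185z − 185·3·2 ≤ 0 and hence z ≤ (1/2)[185 + √(34225 + 4·1110)] = (1/2)[185 + √38665] ≈ (1/2)(185 + 196.6342) = 190.8171.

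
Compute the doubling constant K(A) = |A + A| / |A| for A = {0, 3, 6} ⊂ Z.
K = |A + A| / |A| = 5/3

Enumerate A + A = {a + b : a, b ∈ A}. With |A| = 3, there are |A|^2 = 9 ordered sum pairs; collecting distinct values, A + A = {0, 3, 6, 9, 12}, so |A + A| = 5. Thus K = 5/3. Here |A + A| = 2|A| − 1 = 5, the minimum possible — so K = 5/3 is minimal, which holds iff A is an arithmetic progression.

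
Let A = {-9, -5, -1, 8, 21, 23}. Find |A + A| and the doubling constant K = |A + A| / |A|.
K = |A + A| / |A| = 19/6

Enumerate A + A = {a + b : a, b ∈ A}. With |A| = 6, there are |A|^2 = 36 ordered sum pairs; collecting distinct values, A + A = {-18, -14, -10, -6, -2, -1, 3, 7, 12, 14, 16, 18, 20, 22, 29, 31, 42, 44, 46}, so |A + A| = 19. Thus K = 19/6. For comparison, the minimum possible |A + A| over all 6-element sets is 2·6 − 1 = 11 (so min K = 11/6), attained only by arithmetic progressions.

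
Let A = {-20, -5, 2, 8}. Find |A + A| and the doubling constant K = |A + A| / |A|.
K = |A + A| / |A| = 10/4 = 5/2

Enumerate A + A = {a + b : a, b ∈ A}. With |A| = 4, there are |A|^2 = 16 ordered sum pairs; collecting distinct values, A + A = {-40, -25, -18, -12, -10, -3, 3, 4, 10, 16}, so |A + A| = 10. Thus K = 10/4 = 5/2. For comparison, the minimum possible |A + A| over all 4-element sets is 2·4 − 1 = 7 (so min K = 7/4), attained only by arithmetic progressions.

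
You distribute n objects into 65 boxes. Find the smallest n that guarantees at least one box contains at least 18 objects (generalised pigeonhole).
n = (18 − 1)·65 + 1 = 1106

By the generalised pigeonhole principle, to guarantee some box contains ≥ r objects we need more than (r − 1) · k objects total. Threshold: n = (r − 1) · k + 1. With r = 18 and k = 65: n = 17 · 65 + 1 = 1105 + 1 = 1106. For n = 1105 = 17 · 65, we can put exactly 17 objects in every box, avoiding 18 in any single one — so 1106 is tight.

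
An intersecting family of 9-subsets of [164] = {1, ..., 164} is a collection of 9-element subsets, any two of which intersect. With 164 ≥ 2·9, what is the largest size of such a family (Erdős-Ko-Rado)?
max |F| = C(163, 8) = 10380216608892

Erdős-Ko-Rado (1961): when n ≥ 2k, max |F| = C(n−1, k−1). The bound is attained by the star {A : i ∈ A} for any fixed i ∈ [n]. Here C(164−1, 9−1) = C(163, 8) = 10380216608892.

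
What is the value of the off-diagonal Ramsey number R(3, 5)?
R(3, 5) = 14

Lower bound: an explicit 2-colouring of K_{13} (typically a Paley-type or other structured construction) avoids a red K_3 and a blue K_5, showing R(3, 5) > 13.
Upper bound: the Erdős–Szekeres recurrence R(r, t') ≤ R(r−1, t') + R(r, t'−1) yields R(3, 5) ≤ 14.
Hence R(3, 5) = 14.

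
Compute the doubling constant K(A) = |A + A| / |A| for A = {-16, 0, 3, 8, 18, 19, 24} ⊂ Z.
K = |A + A| / |A| = 25/7

Enumerate A + A = {a + b : a, b ∈ A}. With |A| = 7, there are |A|^2 = 49 ordered sum pairs; collecting distinct values, A + A = {-32, -16, -13, -8, 0, 2, 3, 6, 8, 11, 16, 18, 19, 21, 22, 24, 26, 27, 32, 36, 37, 38, 42, 43, 48}, so |A + A| = 25. Thus K = 25/7. For comparison, the minimum possible |A + A| over all 7-element sets is 2·7 − 1 = 13 (so min K = 13/7), attained only by arithmetic progressions.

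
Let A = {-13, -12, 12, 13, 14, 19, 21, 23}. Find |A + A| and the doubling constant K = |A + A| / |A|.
K = |A + A| / |A| = 30/8 = 15/4

Enumerate A + A = {a + b : a, b ∈ A}. With |A| = 8, there are |A|^2 = 64 ordered sum pairs; collecting distinct values, A + A = {-26, -25, -24, -1, 0, 1, 2, 6, 7, 8, 9, 10, 11, 24, 25, 26, 27, 28, 31, 32, 33, 34, 35, 36, 37, 38, 40, 42, 44, 46}, so |A + A| = 30. Thus K = 30/8 = 15/4. For comparison, the minimum possible |A + A| over all 8-element sets is 2·8 − 1 = 15 (so min K = 15/8), attained only by arithmetic progressions.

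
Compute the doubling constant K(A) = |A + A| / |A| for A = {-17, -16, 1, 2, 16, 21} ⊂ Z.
K = |A + A| / |A| = 19/6

Enumerate A + A = {a + b : a, b ∈ A}. With |A| = 6, there are |A|^2 = 36 ordered sum pairs; collecting distinct values, A + A = {-34, -33, -32, -16, -15, -14, -1, 0, 2, 3, 4, 5, 17, 18, 22, 23, 32, 37, 42}, so |A + A| = 19. Thus K = 19/6. For comparison, the minimum possible |A + A| over all 6-element sets is 2·6 − 1 = 11 (so min K = 11/6), attained only by arithmetic progressions.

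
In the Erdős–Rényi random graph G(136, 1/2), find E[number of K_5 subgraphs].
E[# K_5] = C(136, 5) · (1/2)^C(5, 2) = 359933112 / 2^10 = 44991639/128 = 351497.1796875

For each 5-subset S of vertices (there are C(136, 5) = 359933112 such S), let X_S = 1 if S induces a K_5 (all C(5, 2) = 10 edges present). Then P(X_S = 1) = (1/2)^10 = 1/1024. By linearity of expectation, E[# K_5] = C(136, 5) · (1/2)^10 = 359933112 / 1024 = 44991639/128 = 351497.1796875.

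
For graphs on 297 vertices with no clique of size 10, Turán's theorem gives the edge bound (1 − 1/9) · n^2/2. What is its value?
Turán density bound = (8/9) · 297^2/2 = 39204

Turán's theorem: ex(n, K_{r+1}) is achieved by the complete r-partite Turán graph T(n, r) with parts as balanced as possible, and is at most (1 − 1/r) · n^2/2. For r = 9, n = 297: the density bound is (8/9) · 88209/2 = 39204. Since 9 ∣ 297, the Turán graph T(297, 9) has parts of equal size 33, and its edge count e(T(297, 9)) = 39204 attains the density bound exactly.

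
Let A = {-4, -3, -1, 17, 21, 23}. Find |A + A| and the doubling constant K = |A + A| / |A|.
K = |A + A| / |A| = 20/6 = 10/3

Enumerate A + A = {a + b : a, b ∈ A}. With |A| = 6, there are |A|^2 = 36 ordered sum pairs; collecting distinct values, A + A = {-8, -7, -6, -5, -4, -2, 13, 14, 16, 17, 18, 19, 20, 22, 34, 38, 40, 42, 44, 46}, so |A + A| = 20. Thus K = 20/6 = 10/3. For comparison, the minimum possible |A + A| over all 6-element sets is 2·6 − 1 = 11 (so min K = 11/6), attained only by arithmetic progressions.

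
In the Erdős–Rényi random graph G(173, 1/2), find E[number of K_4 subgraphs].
E[# K_4] = C(173, 4) · (1/2)^C(4, 2) = 36041955 / 2^6 = 563155.546875

For each 4-subset S of vertices (there are C(173, 4) = 36041955 such S), let X_S = 1 if S induces a K_4 (all C(4, 2) = 6 edges present). Then P(X_S = 1) = (1/2)^6 = 1/64. By linearity of expectation, E[# K_4] = C(173, 4) · (1/2)^6 = 36041955 / 64 = 563155.546875.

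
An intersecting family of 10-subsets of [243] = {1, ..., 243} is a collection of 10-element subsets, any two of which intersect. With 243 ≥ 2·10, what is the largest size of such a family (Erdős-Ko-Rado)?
max |F| = C(242, 9) = 6748380223931060

Erdős-Ko-Rado (1961): when n ≥ 2k, max |F| = C(n−1, k−1). The bound is attained by the star {A : i ∈ A} for any fixed i ∈ [n]. Here C(243−1, 10−1) = C(242, 9) = 6748380223931060.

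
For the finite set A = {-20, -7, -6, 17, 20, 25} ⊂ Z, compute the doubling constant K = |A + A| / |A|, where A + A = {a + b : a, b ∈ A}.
K = |A + A| / |A| = 21/6 = 7/2

Enumerate A + A = {a + b : a, b ∈ A}. With |A| = 6, there are |A|^2 = 36 ordered sum pairs; collecting distinct values, A + A = {-40, -27, -26, -14, -13, -12, -3, 0, 5, 10, 11, 13, 14, 18, 19, 34, 37, 40, 42, 45, 50}, so |A + A| = 21. Thus K = 21/6 = 7/2. For comparison, the minimum possible |A + A| over all 6-element sets is 2·6 − 1 = 11 (so min K = 11/6), attained only by arithmetic progressions.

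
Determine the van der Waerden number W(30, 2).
W(30, 2) = 30 + 1 = 31

A 2-term AP is any pair of integers, so a monochromatic 2-AP exists iff some colour is used at least twice. With 30 colours, the colouring i ↦ i on {1, ..., 30} uses each colour once, avoiding any monochromatic pair, so W(30, 2) > 30. For {1, ..., 31}, pigeonhole forces two integers of the same colour, which form a monochromatic 2-AP. Hence W(30, 2) = 31.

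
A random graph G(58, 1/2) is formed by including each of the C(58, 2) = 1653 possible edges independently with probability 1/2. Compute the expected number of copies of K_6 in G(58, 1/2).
E[# K_6] = C(58, 6) · (1/2)^C(6, 2) = 40475358 / 2^15 = 20237679/16384 ≈ 1235.209900

For each 6-subset S of vertices (there are C(58, 6) = 40475358 such S), let X_S = 1 if S induces a K_6 (all C(6, 2) = 15 edges present). Then P(X_S = 1) = (1/2)^15 = 1/32768. By linearity of expectation, E[# K_6] = C(58, 6) · (1/2)^15 = 40475358 / 32768 = 20237679/16384 ≈ 1235.209900.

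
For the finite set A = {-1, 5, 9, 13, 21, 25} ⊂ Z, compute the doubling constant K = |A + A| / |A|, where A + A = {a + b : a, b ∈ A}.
K = |A + A| / |A| = 17/6

Enumerate A + A = {a + b : a, b ∈ A}. With |A| = 6, there are |A|^2 = 36 ordered sum pairs; collecting distinct values, A + A = {-2, 4, 8, 10, 12, 14, 18, 20, 22, 24, 26, 30, 34, 38, 42, 46, 50}, so |A + A| = 17. Thus K = 17/6. For comparison, the minimum possible |A + A| over all 6-element sets is 2·6 − 1 = 11 (so min K = 11/6), attained only by arithmetic progressions.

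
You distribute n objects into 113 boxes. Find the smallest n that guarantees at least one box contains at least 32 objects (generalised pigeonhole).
n = (32 − 1)·113 + 1 = 3504

By the generalised pigeonhole principle, to guarantee some box contains ≥ r objects we need more than (r − 1) · k objects total. Threshold: n = (r − 1) · k + 1. With r = 32 and k = 113: n = 31 · 113 + 1 = 3503 + 1 = 3504. For n = 3503 = 31 · 113, we can put exactly 31 objects in every box, avoiding 32 in any single one — so 3504 is tight.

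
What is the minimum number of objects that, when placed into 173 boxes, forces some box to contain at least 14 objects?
n = (14 − 1)·173 + 1 = 2250

By the generalised pigeonhole principle, to guarantee some box contains ≥ r objects we need more than (r − 1) · k objects total. Threshold: n = (r − 1) · k + 1. With r = 14 and k = 173: n = 13 · 173 + 1 = 2249 + 1 = 2250. For n = 2249 = 13 · 173, we can put exactly 13 objects in every box, avoiding 14 in any single one — so 2250 is tight.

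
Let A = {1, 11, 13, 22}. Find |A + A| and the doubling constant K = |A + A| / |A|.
K = |A + A| / |A| = 10/4 = 5/2

Enumerate A + A = {a + b : a, b ∈ A}. With |A| = 4, there are |A|^2 = 16 ordered sum pairs; collecting distinct values, A + A = {2, 12, 14, 22, 23, 24, 26, 33, 35, 44}, so |A + A| = 10. Thus K = 10/4 = 5/2. For comparison, the minimum possible |A + A| over all 4-element sets is 2·4 − 1 = 7 (so min K = 7/4), attained only by arithmetic progressions.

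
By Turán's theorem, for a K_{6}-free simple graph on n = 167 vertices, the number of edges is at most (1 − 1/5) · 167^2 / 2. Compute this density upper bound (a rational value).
Turán density bound = (4/5) · 167^2/2 = 55778/5 ≈ 11155.6

Turán's theorem: ex(n, K_{r+1}) is achieved by the complete r-partite Turán graph T(n, r) with parts as balanced as possible, and is at most (1 − 1/r) · n^2/2. For r = 5, n = 167: the density bound is (4/5) · 27889/2 = 55778/5 ≈ 11155.6. The integer-valued extremum is e(T(167, 5)) = 11155, which is strictly less than the density bound 55778/5 since 5 ∤ 167 (the parts of T(167, 5) cannot all be equal).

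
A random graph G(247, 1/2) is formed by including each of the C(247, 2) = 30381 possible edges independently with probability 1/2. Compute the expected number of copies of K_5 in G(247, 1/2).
E[# K_5] = C(247, 5) · (1/2)^C(5, 2) = 7355513529 / 2^10 ≈ 7183118.680664

For each 5-subset S of vertices (there are C(247, 5) = 7355513529 such S), let X_S = 1 if S induces a K_5 (all C(5, 2) = 10 edges present). Then P(X_S = 1) = (1/2)^10 = 1/1024. By linearity of expectation, E[# K_5] = C(247, 5) · (1/2)^10 = 7355513529 / 1024 ≈ 7183118.680664.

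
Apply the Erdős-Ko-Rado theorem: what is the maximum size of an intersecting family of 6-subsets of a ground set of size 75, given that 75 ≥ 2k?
max |F| = C(74, 5) = 16108764

The Erdős-Ko-Rado theorem states: for n ≥ 2k, an intersecting family of k-subsets of an n-element set has size at most C(n − 1, k − 1), with equality for 'star' families {A ⊆ [n] : |A| = k, i ∈ A} (fix an element i). For n = 75, k = 6: C(74, 5) = 16108764.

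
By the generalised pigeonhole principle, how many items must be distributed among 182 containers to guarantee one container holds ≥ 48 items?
n = (48 − 1)·182 + 1 = 8555

By the generalised pigeonhole principle, to guarantee some box contains ≥ r objects we need more than (r − 1) · k objects total. Threshold: n = (r − 1) · k + 1. With r = 48 and k = 182: n = 47 · 182 + 1 = 8554 + 1 = 8555. For n = 8554 = 47 · 182, we can put exactly 47 objects in every box, avoiding 48 in any single one — so 8555 is tight.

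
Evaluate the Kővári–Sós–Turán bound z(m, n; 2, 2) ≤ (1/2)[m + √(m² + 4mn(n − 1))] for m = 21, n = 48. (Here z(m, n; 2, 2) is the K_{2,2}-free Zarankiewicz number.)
z(21, 48; 2, 2) ≤ (1/2)[21 + √(21² + 4·21·48·47)] = (1/2)[21 + √189945] = 228.4134

Kővári–Sós–Turán: let r_1, ..., r_21 be the row sums and z = Σ r_i the total number of 1s. Each pair of columns can share at most one row with both entries 1 (else a 2×2 all-ones block appears), so Σ_i C(r_i, 2) ≤ C(48, 2) = 1128. By convexity Σ_i C(r_i, 2) ≥ 21·C(z/21, 2) = z(z − 21)/(2·21), giving z² − 21z − 21·48·47 ≤ 0 and hence z ≤ (1/2)[21 + √(441 + 4·47376)] = (1/2)[21 + √189945] ≈ (1/2)(21 + 435.8268) = 228.4134.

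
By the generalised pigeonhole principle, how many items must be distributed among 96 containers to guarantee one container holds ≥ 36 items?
n = (36 − 1)·96 + 1 = 3361

By the generalised pigeonhole principle, to guarantee some box contains ≥ r objects we need more than (r − 1) · k objects total. Threshold: n = (r − 1) · k + 1. With r = 36 and k = 96: n = 35 · 96 + 1 = 3360 + 1 = 3361. For n = 3360 = 35 · 96, we can put exactly 35 objects in every box, avoiding 36 in any single one — so 3361 is tight.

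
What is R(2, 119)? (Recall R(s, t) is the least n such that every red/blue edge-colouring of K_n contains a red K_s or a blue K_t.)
R(2, 119) = 119

R(2, k) = k for all k ≥ 2: in a 2-colouring of K_k, either some edge is red (a red K_2) or all edges are blue (a blue K_k). And K_{118} coloured all-blue has no blue K_119, so R(2, 119) > 118. Hence R(2, 119) = 119.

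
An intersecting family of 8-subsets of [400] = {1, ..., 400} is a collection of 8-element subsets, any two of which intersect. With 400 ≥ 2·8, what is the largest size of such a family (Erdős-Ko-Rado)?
max |F| = C(399, 7) = 302968161730179

The Erdős-Ko-Rado theorem states: for n ≥ 2k, an intersecting family of k-subsets of an n-element set has size at most C(n − 1, k − 1), with equality for 'star' families {A ⊆ [n] : |A| = k, i ∈ A} (fix an element i). For n = 400, k = 8: C(399, 7) = 302968161730179.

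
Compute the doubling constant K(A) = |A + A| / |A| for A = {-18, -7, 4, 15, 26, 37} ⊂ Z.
K = |A + A| / |A| = 11/6

Enumerate A + A = {a + b : a, b ∈ A}. With |A| = 6, there are |A|^2 = 36 ordered sum pairs; collecting distinct values, A + A = {-36, -25, -14, -3, 8, 19, 30, 41, 52, 63, 74}, so |A + A| = 11. Thus K = 11/6. Here |A + A| = 2|A| − 1 = 11, the minimum possible — so K = 11/6 is minimal, which holds iff A is an arithmetic progression.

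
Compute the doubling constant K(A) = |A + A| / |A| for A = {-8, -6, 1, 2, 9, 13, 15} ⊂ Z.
K = |A + A| / |A| = 26/7

Enumerate A + A = {a + b : a, b ∈ A}. With |A| = 7, there are |A|^2 = 49 ordered sum pairs; collecting distinct values, A + A = {-16, -14, -12, -7, -6, -5, -4, 1, 2, 3, 4, 5, 7, 9, 10, 11, 14, 15, 16, 17, 18, 22, 24, 26, 28, 30}, so |A + A| = 26. Thus K = 26/7. For comparison, the minimum possible |A + A| over all 7-element sets is 2·7 − 1 = 13 (so min K = 13/7), attained only by arithmetic progressions.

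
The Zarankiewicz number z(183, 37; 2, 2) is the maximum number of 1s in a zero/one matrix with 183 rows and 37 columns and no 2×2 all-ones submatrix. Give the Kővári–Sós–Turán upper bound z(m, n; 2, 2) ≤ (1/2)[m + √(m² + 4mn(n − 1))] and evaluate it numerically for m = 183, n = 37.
z(183, 37; 2, 2) ≤ (1/2)[183 + √(183² + 4·183·37·36)] = (1/2)[183 + √1008513] = 593.6237

Kővári–Sós–Turán: let r_1, ..., r_183 be the row sums and z = Σ r_i the total number of 1s. Each pair of columns can share at most one row with both entries 1 (else a 2×2 all-ones block appears), so Σ_i C(r_i, 2) ≤ C(37, 2) = 666. By convexity Σ_i C(r_i, 2) ≥ 183·C(z/183, 2) = z(z − 183)/(2·183), giving z² − 183z − 183·37·36 ≤ 0 and hence z ≤ (1/2)[183 + √(33489 + 4·243756)] = (1/2)[183 + √1008513] ≈ (1/2)(183 + 1004.2475) = 593.6237.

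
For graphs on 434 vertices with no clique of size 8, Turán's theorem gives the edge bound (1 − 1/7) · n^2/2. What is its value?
Turán density bound = (6/7) · 434^2/2 = 80724

Turán's theorem: ex(n, K_{r+1}) is achieved by the complete r-partite Turán graph T(n, r) with parts as balanced as possible, and is at most (1 − 1/r) · n^2/2. For r = 7, n = 434: the density bound is (6/7) · 188356/2 = 80724. Since 7 ∣ 434, the Turán graph T(434, 7) has parts of equal size 62, and its edge count e(T(434, 7)) = 80724 attains the density bound exactly.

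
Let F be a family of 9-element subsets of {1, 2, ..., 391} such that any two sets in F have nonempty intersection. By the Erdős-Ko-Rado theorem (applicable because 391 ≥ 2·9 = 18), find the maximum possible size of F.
max |F| = C(390, 8) = 12348505742704560

Erdős-Ko-Rado (1961): when n ≥ 2k, max |F| = C(n−1, k−1). The bound is attained by the star {A : i ∈ A} for any fixed i ∈ [n]. Here C(391−1, 9−1) = C(390, 8) = 12348505742704560.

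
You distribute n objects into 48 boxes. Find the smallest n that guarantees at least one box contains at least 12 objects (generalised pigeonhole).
n = (12 − 1)·48 + 1 = 529

By the generalised pigeonhole principle, to guarantee some box contains ≥ r objects we need more than (r − 1) · k objects total. Threshold: n = (r − 1) · k + 1. With r = 12 and k = 48: n = 11 · 48 + 1 = 528 + 1 = 529. For n = 528 = 11 · 48, we can put exactly 11 objects in every box, avoiding 12 in any single one — so 529 is tight.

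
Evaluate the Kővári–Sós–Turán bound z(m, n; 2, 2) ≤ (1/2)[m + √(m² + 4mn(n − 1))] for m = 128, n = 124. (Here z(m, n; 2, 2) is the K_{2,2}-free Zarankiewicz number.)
z(128, 124; 2, 2) ≤ (1/2)[128 + √(128² + 4·128·124·123)] = (1/2)[128 + √7825408] = 1462.6965

Kővári–Sós–Turán: let r_1, ..., r_128 be the row sums and z = Σ r_i the total number of 1s. Each pair of columns can share at most one row with both entries 1 (else a 2×2 all-ones block appears), so Σ_i C(r_i, 2) ≤ C(124, 2) = 7626. By convexity Σ_i C(r_i, 2) ≥ 128·C(z/128, 2) = z(z − 128)/(2·128), giving z² − 128z − 128·124·123 ≤ 0 and hence z ≤ (1/2)[128 + √(16384 + 4·1952256)] = (1/2)[128 + √7825408] ≈ (1/2)(128 + 2797.3931) = 1462.6965.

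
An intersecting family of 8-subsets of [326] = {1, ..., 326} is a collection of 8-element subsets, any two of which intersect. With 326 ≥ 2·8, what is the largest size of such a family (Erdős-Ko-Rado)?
max |F| = C(325, 7) = 71203595205600

The Erdős-Ko-Rado theorem states: for n ≥ 2k, an intersecting family of k-subsets of an n-element set has size at most C(n − 1, k − 1), with equality for 'star' families {A ⊆ [n] : |A| = k, i ∈ A} (fix an element i). For n = 326, k = 8: C(325, 7) = 71203595205600.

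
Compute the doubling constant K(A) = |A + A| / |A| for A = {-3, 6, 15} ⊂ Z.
K = |A + A| / |A| = 5/3

Enumerate A + A = {a + b : a, b ∈ A}. With |A| = 3, there are |A|^2 = 9 ordered sum pairs; collecting distinct values, A + A = {-6, 3, 12, 21, 30}, so |A + A| = 5. Thus K = 5/3. Here |A + A| = 2|A| − 1 = 5, the minimum possible — so K = 5/3 is minimal, which holds iff A is an arithmetic progression.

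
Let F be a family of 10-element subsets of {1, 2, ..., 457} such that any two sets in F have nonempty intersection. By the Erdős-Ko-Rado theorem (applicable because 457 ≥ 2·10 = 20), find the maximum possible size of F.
max |F| = C(456, 9) = 2169797011896113600

Erdős-Ko-Rado (1961): when n ≥ 2k, max |F| = C(n−1, k−1). The bound is attained by the star {A : i ∈ A} for any fixed i ∈ [n]. Here C(457−1, 10−1) = C(456, 9) = 2169797011896113600.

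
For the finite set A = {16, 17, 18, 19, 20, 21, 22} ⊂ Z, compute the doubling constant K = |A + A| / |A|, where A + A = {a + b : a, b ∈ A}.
K = |A + A| / |A| = 13/7

Enumerate A + A = {a + b : a, b ∈ A}. With |A| = 7, there are |A|^2 = 49 ordered sum pairs; collecting distinct values, A + A = {32, 33, 34, 35, 36, 37, 38, 39, 40, 41, 42, 43, 44}, so |A + A| = 13. Thus K = 13/7. Here |A + A| = 2|A| − 1 = 13, the minimum possible — so K = 13/7 is minimal, which holds iff A is an arithmetic progression.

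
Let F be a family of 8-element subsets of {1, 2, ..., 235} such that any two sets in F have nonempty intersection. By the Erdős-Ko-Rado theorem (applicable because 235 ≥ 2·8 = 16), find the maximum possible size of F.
max |F| = C(234, 7) = 6962085815256

Erdős-Ko-Rado (1961): when n ≥ 2k, max |F| = C(n−1, k−1). The bound is attained by the star {A : i ∈ A} for any fixed i ∈ [n]. Here C(235−1, 8−1) = C(234, 7) = 6962085815256.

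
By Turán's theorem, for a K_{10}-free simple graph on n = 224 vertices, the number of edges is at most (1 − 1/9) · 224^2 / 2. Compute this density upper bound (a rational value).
Turán density bound = (8/9) · 224^2/2 = 200704/9 ≈ 22300.4444

Turán's theorem: ex(n, K_{r+1}) is achieved by the complete r-partite Turán graph T(n, r) with parts as balanced as possible, and is at most (1 − 1/r) · n^2/2. For r = 9, n = 224: the density bound is (8/9) · 50176/2 = 200704/9 ≈ 22300.4444. The integer-valued extremum is e(T(224, 9)) = 22300, which is strictly less than the density bound 200704/9 since 9 ∤ 224 (the parts of T(224, 9) cannot all be equal).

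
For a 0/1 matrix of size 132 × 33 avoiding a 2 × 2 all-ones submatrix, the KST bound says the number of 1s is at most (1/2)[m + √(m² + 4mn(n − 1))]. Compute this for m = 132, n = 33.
z(132, 33; 2, 2) ≤ (1/2)[132 + √(132² + 4·132·33·32)] = (1/2)[132 + √574992] = 445.1411

Kővári–Sós–Turán: let r_1, ..., r_132 be the row sums and z = Σ r_i the total number of 1s. Each pair of columns can share at most one row with both entries 1 (else a 2×2 all-ones block appears), so Σ_i C(r_i, 2) ≤ C(33, 2) = 528. By convexity Σ_i C(r_i, 2) ≥ 132·C(z/132, 2) = z(z − 132)/(2·132), giving z² − 132z − 132·33·32 ≤ 0 and hence z ≤ (1/2)[132 + √(17424 + 4·139392)] = (1/2)[132 + √574992] ≈ (1/2)(132 + 758.2823) = 445.1411.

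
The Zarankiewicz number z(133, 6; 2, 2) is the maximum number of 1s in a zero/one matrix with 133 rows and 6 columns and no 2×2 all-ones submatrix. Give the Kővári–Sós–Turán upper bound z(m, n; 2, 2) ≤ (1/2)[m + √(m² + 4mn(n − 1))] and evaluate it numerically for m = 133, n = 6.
z(133, 6; 2, 2) ≤ (1/2)[133 + √(133² + 4·133·6·5)] = (1/2)[133 + √33649] = 158.2183

Kővári–Sós–Turán: let r_1, ..., r_133 be the row sums and z = Σ r_i the total number of 1s. Each pair of columns can share at most one row with both entries 1 (else a 2×2 all-ones block appears), so Σ_i C(r_i, 2) ≤ C(6, 2) = 15. By convexity Σ_i C(r_i, 2) ≥ 133·C(z/133, 2) = z(z − 133)/(2·133), giving z² − 133z − 133·6·5 ≤ 0 and hence z ≤ (1/2)[133 + √(17689 + 4·3990)] = (1/2)[133 + √33649] ≈ (1/2)(133 + 183.4366) = 158.2183.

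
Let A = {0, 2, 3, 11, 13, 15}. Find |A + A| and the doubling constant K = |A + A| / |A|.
K = |A + A| / |A| = 18/6 = 3

Enumerate A + A = {a + b : a, b ∈ A}. With |A| = 6, there are |A|^2 = 36 ordered sum pairs; collecting distinct values, A + A = {0, 2, 3, 4, 5, 6, 11, 13, 14, 15, 16, 17, 18, 22, 24, 26, 28, 30}, so |A + A| = 18. Thus K = 18/6 = 3. For comparison, the minimum possible |A + A| over all 6-element sets is 2·6 − 1 = 11 (so min K = 11/6), attained only by arithmetic progressions.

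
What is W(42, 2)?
W(42, 2) = 42 + 1 = 43

A 2-term AP is any pair of integers, so a monochromatic 2-AP exists iff some colour is used at least twice. With 42 colours, the colouring i ↦ i on {1, ..., 42} uses each colour once, avoiding any monochromatic pair, so W(42, 2) > 42. For {1, ..., 43}, pigeonhole forces two integers of the same colour, which form a monochromatic 2-AP. Hence W(42, 2) = 43.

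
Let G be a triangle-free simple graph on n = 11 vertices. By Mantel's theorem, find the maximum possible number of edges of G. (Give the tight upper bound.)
ex(11, K_3) = ⌊11^2/4⌋ = 30

Mantel (1907): a triangle-free graph on n vertices has at most ⌊n^2/4⌋ edges, with equality for the complete bipartite graph K_{⌊n/2⌋, ⌈n/2⌉}. For n = 11: ⌊11^2/4⌋ = ⌊121/4⌋ = 30. The extremal graph is K_{5, 6}, which has 5·6 = 30 edges.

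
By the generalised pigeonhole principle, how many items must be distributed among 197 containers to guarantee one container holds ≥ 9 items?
n = (9 − 1)·197 + 1 = 1577

By the generalised pigeonhole principle, to guarantee some box contains ≥ r objects we need more than (r − 1) · k objects total. Threshold: n = (r − 1) · k + 1. With r = 9 and k = 197: n = 8 · 197 + 1 = 1576 + 1 = 1577. For n = 1576 = 8 · 197, we can put exactly 8 objects in every box, avoiding 9 in any single one — so 1577 is tight.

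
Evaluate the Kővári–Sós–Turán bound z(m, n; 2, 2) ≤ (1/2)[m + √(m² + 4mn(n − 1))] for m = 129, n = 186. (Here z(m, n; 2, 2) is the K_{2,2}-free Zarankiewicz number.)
z(129, 186; 2, 2) ≤ (1/2)[129 + √(129² + 4·129·186·185)] = (1/2)[129 + √17772201] = 2172.3544

Kővári–Sós–Turán: let r_1, ..., r_129 be the row sums and z = Σ r_i the total number of 1s. Each pair of columns can share at most one row with both entries 1 (else a 2×2 all-ones block appears), so Σ_i C(r_i, 2) ≤ C(186, 2) = 17205. By convexity Σ_i C(r_i, 2) ≥ 129·C(z/129, 2) = z(z − 129)/(2·129), giving z² − 129z − 129·186·185 ≤ 0 and hence z ≤ (1/2)[129 + √(16641 + 4·4438890)] = (1/2)[129 + √17772201] ≈ (1/2)(129 + 4215.7088) = 2172.3544.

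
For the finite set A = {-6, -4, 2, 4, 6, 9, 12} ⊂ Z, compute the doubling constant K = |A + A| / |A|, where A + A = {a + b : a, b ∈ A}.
K = |A + A| / |A| = 22/7

Enumerate A + A = {a + b : a, b ∈ A}. With |A| = 7, there are |A|^2 = 49 ordered sum pairs; collecting distinct values, A + A = {-12, -10, -8, -4, -2, 0, 2, 3, 4, 5, 6, 8, 10, 11, 12, 13, 14, 15, 16, 18, 21, 24}, so |A + A| = 22. Thus K = 22/7. For comparison, the minimum possible |A + A| over all 7-element sets is 2·7 − 1 = 13 (so min K = 13/7), attained only by arithmetic progressions.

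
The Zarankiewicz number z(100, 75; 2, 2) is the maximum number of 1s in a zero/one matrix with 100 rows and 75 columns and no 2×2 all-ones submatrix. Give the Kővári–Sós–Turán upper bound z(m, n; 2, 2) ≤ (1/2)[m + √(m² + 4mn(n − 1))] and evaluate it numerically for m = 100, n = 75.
z(100, 75; 2, 2) ≤ (1/2)[100 + √(100² + 4·100·75·74)] = (1/2)[100 + √2230000] = 796.6592

Kővári–Sós–Turán: let r_1, ..., r_100 be the row sums and z = Σ r_i the total number of 1s. Each pair of columns can share at most one row with both entries 1 (else a 2×2 all-ones block appears), so Σ_i C(r_i, 2) ≤ C(75, 2) = 2775. By convexity Σ_i C(r_i, 2) ≥ 100·C(z/100, 2) = z(z − 100)/(2·100), giving z² − 100z − 100·75·74 ≤ 0 and hence z ≤ (1/2)[100 + √(10000 + 4·555000)] = (1/2)[100 + √2230000] ≈ (1/2)(100 + 1493.3185) = 796.6592.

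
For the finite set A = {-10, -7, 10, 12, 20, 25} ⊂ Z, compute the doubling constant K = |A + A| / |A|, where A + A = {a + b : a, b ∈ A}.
K = |A + A| / |A| = 21/6 = 7/2

Enumerate A + A = {a + b : a, b ∈ A}. With |A| = 6, there are |A|^2 = 36 ordered sum pairs; collecting distinct values, A + A = {-20, -17, -14, 0, 2, 3, 5, 10, 13, 15, 18, 20, 22, 24, 30, 32, 35, 37, 40, 45, 50}, so |A + A| = 21. Thus K = 21/6 = 7/2. For comparison, the minimum possible |A + A| over all 6-element sets is 2·6 − 1 = 11 (so min K = 11/6), attained only by arithmetic progressions.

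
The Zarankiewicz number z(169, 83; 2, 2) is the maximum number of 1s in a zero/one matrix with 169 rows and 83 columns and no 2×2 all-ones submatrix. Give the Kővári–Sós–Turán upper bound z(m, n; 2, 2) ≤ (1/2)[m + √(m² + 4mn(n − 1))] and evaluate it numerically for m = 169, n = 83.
z(169, 83; 2, 2) ≤ (1/2)[169 + √(169² + 4·169·83·82)] = (1/2)[169 + √4629417] = 1160.304

Kővári–Sós–Turán: let r_1, ..., r_169 be the row sums and z = Σ r_i the total number of 1s. Each pair of columns can share at most one row with both entries 1 (else a 2×2 all-ones block appears), so Σ_i C(r_i, 2) ≤ C(83, 2) = 3403. By convexity Σ_i C(r_i, 2) ≥ 169·C(z/169, 2) = z(z − 169)/(2·169), giving z² − 169z − 169·83·82 ≤ 0 and hence z ≤ (1/2)[169 + √(28561 + 4·1150214)] = (1/2)[169 + √4629417] ≈ (1/2)(169 + 2151.608) = 1160.304.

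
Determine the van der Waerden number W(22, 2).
W(22, 2) = 22 + 1 = 23

A 2-term AP is any pair of integers, so a monochromatic 2-AP exists iff some colour is used at least twice. With 22 colours, the colouring i ↦ i on {1, ..., 22} uses each colour once, avoiding any monochromatic pair, so W(22, 2) > 22. For {1, ..., 23}, pigeonhole forces two integers of the same colour, which form a monochromatic 2-AP. Hence W(22, 2) = 23.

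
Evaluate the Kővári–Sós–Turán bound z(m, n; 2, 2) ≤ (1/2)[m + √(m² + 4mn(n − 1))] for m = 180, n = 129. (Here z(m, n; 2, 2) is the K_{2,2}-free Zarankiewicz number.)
z(180, 129; 2, 2) ≤ (1/2)[180 + √(180² + 4·180·129·128)] = (1/2)[180 + √11921040] = 1816.343

Kővári–Sós–Turán: let r_1, ..., r_180 be the row sums and z = Σ r_i the total number of 1s. Each pair of columns can share at most one row with both entries 1 (else a 2×2 all-ones block appears), so Σ_i C(r_i, 2) ≤ C(129, 2) = 8256. By convexity Σ_i C(r_i, 2) ≥ 180·C(z/180, 2) = z(z − 180)/(2·180), giving z² − 180z − 180·129·128 ≤ 0 and hence z ≤ (1/2)[180 + √(32400 + 4·2972160)] = (1/2)[180 + √11921040] ≈ (1/2)(180 + 3452.6859) = 1816.343.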